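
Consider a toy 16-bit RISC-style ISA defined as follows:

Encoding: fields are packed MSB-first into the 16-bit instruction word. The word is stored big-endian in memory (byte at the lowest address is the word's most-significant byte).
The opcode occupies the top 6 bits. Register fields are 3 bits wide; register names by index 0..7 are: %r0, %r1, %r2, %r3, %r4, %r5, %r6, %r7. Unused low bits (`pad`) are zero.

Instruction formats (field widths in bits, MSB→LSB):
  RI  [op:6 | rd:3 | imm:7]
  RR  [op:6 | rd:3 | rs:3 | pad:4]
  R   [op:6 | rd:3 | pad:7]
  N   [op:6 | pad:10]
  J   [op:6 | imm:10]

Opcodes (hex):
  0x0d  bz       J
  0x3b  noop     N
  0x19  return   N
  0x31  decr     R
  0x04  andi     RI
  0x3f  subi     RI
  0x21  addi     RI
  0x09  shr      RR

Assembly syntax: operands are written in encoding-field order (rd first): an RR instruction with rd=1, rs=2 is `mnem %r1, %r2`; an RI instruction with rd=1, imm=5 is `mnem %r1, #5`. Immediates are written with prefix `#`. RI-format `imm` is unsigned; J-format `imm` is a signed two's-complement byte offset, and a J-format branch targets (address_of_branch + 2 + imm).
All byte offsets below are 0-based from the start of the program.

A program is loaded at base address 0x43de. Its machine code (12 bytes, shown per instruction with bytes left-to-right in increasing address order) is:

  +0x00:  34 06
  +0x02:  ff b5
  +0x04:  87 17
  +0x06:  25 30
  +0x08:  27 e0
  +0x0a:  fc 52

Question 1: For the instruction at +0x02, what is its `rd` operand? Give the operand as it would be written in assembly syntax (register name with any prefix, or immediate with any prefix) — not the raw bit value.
%r7

[02] ff b5 → 0xffb5
  opcode bits[15:10]=0x3f: subi/RI
  [9:7] rd=7 = %r7
  [6:0] imm=53 = #53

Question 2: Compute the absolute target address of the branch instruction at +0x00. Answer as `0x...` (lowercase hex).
0x43e6

off 0x00: read 34 06 as big → 0x3406
  top 6b → 0xd → bz [J]
  imm: (w>>0)&0x3ff=0x6 → #6
  target = base 0x43de + off 0x00 + 2 + imm 6 = 0x43e6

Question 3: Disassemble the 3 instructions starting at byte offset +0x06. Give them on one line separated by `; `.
shr %r2, %r3; shr %r7, %r6; subi %r0, #82

[06] 25 30 → 0x2530
  opcode bits[15:10]=0x9: shr/RR
  rd: (w>>7)&0x7=0x2 → %r2
  rs: (w>>4)&0x7=0x3 → %r3
[08] 27 e0 → 0x27e0
  opcode bits[15:10]=0x9: shr/RR
  rd: (w>>7)&0x7=0x7 → %r7
  rs: (w>>4)&0x7=0x6 → %r6
[0a] fc 52 → 0xfc52
  opcode bits[15:10]=0x3f: subi/RI
  rd: (w>>7)&0x7=0x0 → %r0
  imm: (w>>0)&0x7f=0x52 → #82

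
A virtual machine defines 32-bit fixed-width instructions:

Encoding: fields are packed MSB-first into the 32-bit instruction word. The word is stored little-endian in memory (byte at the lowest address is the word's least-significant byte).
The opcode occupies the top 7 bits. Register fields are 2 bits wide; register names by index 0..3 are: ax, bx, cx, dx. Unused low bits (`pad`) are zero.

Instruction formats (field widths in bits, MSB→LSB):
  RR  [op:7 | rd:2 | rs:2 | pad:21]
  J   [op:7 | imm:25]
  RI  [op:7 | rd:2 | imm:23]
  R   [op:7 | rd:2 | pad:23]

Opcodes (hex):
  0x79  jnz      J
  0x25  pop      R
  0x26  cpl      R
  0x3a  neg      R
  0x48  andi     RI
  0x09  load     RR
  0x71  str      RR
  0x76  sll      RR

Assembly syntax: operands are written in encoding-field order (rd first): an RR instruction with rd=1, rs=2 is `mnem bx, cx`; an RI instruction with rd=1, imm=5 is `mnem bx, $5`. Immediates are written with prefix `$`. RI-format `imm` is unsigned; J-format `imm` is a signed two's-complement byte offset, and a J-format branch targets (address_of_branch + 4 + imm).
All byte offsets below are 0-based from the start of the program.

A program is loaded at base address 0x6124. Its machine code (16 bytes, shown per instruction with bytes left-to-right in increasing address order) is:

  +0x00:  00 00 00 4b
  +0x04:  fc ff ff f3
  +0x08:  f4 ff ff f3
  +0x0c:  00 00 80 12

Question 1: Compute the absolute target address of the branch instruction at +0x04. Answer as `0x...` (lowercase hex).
@+04  little-endian(fc ff ff f3) = 0xf3fffffc
  opcode bits[31:25]=0x79: jnz/J
  imm@[24:0]=0x1fffffc (s25→-4) ⇒ $-4
  target = base 0x6124 + off 0x04 + 4 + imm -4 = 0x6128

0x6128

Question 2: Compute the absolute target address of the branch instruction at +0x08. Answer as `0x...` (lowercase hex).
@+08  little-endian(f4 ff ff f3) = 0xf3fffff4
  opcode bits[31:25]=0x79: jnz/J
  [24:0] imm=33554420 (s25→-12) = $-12
  target = base 0x6124 + off 0x08 + 4 + imm -12 = 0x6124

0x6124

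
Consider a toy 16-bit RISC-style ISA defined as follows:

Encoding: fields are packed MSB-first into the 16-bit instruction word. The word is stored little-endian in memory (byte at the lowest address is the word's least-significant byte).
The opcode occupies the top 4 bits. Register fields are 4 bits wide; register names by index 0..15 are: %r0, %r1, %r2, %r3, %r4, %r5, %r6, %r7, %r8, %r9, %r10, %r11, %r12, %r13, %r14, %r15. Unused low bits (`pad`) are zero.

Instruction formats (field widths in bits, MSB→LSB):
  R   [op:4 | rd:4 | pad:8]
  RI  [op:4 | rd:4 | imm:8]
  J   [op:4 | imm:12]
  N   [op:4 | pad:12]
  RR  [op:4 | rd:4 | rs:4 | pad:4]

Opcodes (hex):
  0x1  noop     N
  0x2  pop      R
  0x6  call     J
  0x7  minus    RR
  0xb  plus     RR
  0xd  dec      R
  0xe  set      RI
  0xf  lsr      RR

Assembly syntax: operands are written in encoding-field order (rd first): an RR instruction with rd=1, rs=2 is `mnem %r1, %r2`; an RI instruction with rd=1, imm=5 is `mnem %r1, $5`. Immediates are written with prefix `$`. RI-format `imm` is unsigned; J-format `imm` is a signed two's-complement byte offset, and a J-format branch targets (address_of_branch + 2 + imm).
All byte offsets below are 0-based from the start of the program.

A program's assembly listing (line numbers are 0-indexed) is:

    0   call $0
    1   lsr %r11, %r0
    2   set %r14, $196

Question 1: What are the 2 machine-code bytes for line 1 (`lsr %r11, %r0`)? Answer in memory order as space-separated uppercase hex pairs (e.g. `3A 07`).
1. lsr fields op=0xf:4|rd=11:4|rs=0:4|pad=0:4 → word fb00h → 00 fb

00 FB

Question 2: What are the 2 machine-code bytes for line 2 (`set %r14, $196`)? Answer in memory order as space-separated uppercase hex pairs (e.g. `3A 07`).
C4 EE

2. set fields op=0xe:4|rd=14:4|imm=196:8 → word eec4h → c4 ee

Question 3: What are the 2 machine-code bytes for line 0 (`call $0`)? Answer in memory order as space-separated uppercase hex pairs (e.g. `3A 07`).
L0: call op=0x6:4|imm=0:12 ⇒ 0x6000 ⇒ little 00 60

00 60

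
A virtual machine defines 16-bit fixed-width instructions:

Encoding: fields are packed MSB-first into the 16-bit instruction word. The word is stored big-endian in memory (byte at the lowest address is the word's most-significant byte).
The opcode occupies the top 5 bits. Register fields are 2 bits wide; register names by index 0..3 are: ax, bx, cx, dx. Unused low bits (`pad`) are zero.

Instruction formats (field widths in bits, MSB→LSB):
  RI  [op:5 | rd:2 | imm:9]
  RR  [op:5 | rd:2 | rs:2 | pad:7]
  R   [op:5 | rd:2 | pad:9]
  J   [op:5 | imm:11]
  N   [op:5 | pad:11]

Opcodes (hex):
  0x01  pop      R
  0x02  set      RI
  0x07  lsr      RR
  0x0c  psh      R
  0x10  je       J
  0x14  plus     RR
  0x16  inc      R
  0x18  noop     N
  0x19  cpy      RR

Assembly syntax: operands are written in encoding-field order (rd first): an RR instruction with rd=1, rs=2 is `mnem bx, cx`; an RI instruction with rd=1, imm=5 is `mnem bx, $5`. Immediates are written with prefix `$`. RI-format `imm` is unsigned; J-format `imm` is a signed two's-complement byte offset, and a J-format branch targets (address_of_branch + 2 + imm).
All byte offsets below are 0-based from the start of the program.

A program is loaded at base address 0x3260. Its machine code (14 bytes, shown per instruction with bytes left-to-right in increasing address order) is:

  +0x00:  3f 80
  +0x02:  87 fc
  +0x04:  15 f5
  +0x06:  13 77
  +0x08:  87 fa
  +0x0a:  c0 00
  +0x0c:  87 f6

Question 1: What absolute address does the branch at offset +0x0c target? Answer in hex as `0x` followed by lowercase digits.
@+0c  big-endian(87 f6) = 0x87f6
  opcode bits[15:11]=0x10: je/J
  imm: (w>>0)&0x7ff=0x7f6 (s11→-10) → $-10
  target = base 0x3260 + off 0x0c + 2 + imm -10 = 0x3264

0x3264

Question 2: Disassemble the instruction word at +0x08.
je $-6

[08] 87 fa → 0x87fa
  top 5b → 0x10 → je [J]
  imm@[10:0]=0x7fa (s11→-6) ⇒ $-6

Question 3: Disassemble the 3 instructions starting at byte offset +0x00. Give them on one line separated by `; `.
lsr dx, dx; je $-4; set cx, $501

@+00  big-endian(3f 80) = 0x3f80
  opcode bits[15:11]=0x7: lsr/RR
  rd: (w>>9)&0x3=0x3 → dx
  rs: (w>>7)&0x3=0x3 → dx
@+02  big-endian(87 fc) = 0x87fc
  opcode bits[15:11]=0x10: je/J
  imm: (w>>0)&0x7ff=0x7fc (s11→-4) → $-4
@+04  big-endian(15 f5) = 0x15f5
  opcode bits[15:11]=0x2: set/RI
  rd: (w>>9)&0x3=0x2 → cx
  imm: (w>>0)&0x1ff=0x1f5 → $501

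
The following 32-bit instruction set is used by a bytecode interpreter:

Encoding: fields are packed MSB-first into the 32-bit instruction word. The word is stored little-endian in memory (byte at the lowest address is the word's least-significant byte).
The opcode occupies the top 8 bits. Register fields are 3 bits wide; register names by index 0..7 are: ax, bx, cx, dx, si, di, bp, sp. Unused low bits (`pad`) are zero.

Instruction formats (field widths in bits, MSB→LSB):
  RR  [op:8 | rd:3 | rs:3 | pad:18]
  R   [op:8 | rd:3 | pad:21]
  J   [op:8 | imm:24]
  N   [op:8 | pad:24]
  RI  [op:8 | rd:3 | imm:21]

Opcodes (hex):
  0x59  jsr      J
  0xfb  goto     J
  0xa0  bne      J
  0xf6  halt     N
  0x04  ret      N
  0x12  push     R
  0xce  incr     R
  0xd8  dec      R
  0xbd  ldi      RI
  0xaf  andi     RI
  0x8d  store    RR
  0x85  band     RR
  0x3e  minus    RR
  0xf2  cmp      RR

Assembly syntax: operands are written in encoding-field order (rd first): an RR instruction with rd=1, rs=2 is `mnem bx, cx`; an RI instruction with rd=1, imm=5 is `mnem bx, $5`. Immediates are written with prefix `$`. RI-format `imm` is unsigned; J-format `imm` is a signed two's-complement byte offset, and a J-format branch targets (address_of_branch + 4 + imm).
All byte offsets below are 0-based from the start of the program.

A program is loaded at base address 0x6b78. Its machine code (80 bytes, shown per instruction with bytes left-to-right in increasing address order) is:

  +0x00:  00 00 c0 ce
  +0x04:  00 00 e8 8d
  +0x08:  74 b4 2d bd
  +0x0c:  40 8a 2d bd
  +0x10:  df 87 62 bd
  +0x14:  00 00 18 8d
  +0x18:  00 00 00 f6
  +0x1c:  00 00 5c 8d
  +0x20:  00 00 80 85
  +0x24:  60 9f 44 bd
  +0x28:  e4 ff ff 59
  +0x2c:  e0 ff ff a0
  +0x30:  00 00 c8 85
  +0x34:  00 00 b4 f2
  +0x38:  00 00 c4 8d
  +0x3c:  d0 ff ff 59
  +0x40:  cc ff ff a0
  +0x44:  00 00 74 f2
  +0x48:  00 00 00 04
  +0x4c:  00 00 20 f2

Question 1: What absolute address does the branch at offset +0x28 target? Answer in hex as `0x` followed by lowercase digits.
0x6b88

+0x28: e4 ff ff 59 ⇒ word 0x59ffffe4 (little)
  top 8b → 0x59 → jsr [J]
  [23:0] imm=16777188 (s24→-28) = $-28
  target = base 0x6b78 + off 0x28 + 4 + imm -28 = 0x6b88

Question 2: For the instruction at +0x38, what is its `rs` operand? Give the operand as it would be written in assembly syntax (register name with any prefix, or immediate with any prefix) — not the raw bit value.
+0x38: 00 00 c4 8d ⇒ word 0x8dc40000 (little)
  top 8b → 0x8d → store [RR]
  rd: (w>>21)&0x7=0x6 → bp
  rs: (w>>18)&0x7=0x1 → bx

bx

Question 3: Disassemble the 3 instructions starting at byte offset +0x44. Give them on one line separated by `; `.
off 0x44: read 00 00 74 f2 as little → 0xf2740000
  top 8b → 0xf2 → cmp [RR]
  [23:21] rd=3 = dx
  [20:18] rs=5 = di
off 0x48: read 00 00 00 04 as little → 0x04000000
  top 8b → 0x4 → ret [N]
off 0x4c: read 00 00 20 f2 as little → 0xf2200000
  top 8b → 0xf2 → cmp [RR]
  [23:21] rd=1 = bx
  [20:18] rs=0 = ax

cmp dx, di; ret; cmp bx, ax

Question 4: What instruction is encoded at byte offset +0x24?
@+24  little-endian(60 9f 44 bd) = 0xbd449f60
  top 8b → 0xbd → ldi [RI]
  rd: (w>>21)&0x7=0x2 → cx
  imm: (w>>0)&0x1fffff=0x49f60 → $302944

ldi cx, $302944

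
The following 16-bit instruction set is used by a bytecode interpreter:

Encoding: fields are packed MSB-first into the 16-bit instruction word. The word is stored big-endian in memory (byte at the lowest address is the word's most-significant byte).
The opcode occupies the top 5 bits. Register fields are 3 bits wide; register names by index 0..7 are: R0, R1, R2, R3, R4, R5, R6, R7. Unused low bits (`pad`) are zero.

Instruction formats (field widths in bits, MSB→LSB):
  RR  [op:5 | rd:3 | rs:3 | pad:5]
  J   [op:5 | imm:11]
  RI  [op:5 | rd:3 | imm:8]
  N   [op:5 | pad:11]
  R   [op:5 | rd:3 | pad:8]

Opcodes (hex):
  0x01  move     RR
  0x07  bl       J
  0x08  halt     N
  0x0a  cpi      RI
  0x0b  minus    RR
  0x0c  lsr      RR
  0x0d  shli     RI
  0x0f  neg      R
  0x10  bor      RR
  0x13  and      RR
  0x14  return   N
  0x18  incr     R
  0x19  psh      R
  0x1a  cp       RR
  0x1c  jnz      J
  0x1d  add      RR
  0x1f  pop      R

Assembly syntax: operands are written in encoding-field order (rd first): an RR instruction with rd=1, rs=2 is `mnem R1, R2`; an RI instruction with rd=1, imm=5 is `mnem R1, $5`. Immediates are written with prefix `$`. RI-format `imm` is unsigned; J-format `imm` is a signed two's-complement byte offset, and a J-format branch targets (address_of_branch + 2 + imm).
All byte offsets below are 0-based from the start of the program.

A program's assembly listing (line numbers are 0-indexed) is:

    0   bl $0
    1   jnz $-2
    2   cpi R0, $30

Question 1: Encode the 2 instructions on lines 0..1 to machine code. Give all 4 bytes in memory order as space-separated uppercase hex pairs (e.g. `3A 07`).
L0: bl op=0x7:5|imm=0:11 ⇒ 0x3800 ⇒ big 38 00
L1: jnz op=0x1c:5|imm=-2:11 ⇒ 0xe7fe ⇒ big e7 fe

38 00 E7 FE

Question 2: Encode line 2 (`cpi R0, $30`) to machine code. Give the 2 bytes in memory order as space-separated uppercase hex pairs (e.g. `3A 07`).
line 2 (cpi): pack op=0xa:5|rd=0:3|imm=30:8 = 0x501e; big→ 50 1e

50 1E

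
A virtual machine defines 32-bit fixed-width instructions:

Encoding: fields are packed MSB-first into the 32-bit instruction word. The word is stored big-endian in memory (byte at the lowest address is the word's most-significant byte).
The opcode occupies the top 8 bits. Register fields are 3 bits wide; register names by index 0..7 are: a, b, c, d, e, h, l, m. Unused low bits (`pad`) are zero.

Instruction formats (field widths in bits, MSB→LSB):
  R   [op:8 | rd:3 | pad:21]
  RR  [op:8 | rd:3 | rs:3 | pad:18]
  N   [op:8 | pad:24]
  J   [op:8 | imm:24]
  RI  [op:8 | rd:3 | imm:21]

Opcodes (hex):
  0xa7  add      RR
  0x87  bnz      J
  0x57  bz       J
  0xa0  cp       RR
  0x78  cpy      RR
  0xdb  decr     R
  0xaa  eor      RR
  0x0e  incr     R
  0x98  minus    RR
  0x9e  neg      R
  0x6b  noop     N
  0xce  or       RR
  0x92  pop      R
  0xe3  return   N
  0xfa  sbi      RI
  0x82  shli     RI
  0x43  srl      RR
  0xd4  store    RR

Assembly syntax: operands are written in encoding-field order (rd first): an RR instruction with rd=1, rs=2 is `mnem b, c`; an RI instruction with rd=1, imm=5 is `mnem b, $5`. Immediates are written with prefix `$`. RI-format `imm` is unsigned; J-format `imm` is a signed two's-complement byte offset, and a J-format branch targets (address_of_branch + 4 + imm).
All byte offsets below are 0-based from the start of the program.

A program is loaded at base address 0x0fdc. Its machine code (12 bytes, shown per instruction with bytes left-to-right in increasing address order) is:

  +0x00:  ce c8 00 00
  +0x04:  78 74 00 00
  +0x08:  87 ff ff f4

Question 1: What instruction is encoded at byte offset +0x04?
@+04  big-endian(78 74 00 00) = 0x78740000
  op=0x78740000>>24=0x78 ⇒ cpy (RR)
  [23:21] rd=3 = d
  [20:18] rs=5 = h

cpy d, h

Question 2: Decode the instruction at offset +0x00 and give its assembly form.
off 0x00: read ce c8 00 00 as big → 0xcec80000
  op=0xcec80000>>24=0xce ⇒ or (RR)
  rd@[23:21]=0x6 ⇒ l
  rs@[20:18]=0x2 ⇒ c

or l, c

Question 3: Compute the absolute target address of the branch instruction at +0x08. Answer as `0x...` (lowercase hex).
0x0fdc

+0x08: 87 ff ff f4 ⇒ word 0x87fffff4 (big)
  top 8b → 0x87 → bnz [J]
  imm@[23:0]=0xfffff4 (s24→-12) ⇒ $-12
  target = base 0x0fdc + off 0x08 + 4 + imm -12 = 0x0fdc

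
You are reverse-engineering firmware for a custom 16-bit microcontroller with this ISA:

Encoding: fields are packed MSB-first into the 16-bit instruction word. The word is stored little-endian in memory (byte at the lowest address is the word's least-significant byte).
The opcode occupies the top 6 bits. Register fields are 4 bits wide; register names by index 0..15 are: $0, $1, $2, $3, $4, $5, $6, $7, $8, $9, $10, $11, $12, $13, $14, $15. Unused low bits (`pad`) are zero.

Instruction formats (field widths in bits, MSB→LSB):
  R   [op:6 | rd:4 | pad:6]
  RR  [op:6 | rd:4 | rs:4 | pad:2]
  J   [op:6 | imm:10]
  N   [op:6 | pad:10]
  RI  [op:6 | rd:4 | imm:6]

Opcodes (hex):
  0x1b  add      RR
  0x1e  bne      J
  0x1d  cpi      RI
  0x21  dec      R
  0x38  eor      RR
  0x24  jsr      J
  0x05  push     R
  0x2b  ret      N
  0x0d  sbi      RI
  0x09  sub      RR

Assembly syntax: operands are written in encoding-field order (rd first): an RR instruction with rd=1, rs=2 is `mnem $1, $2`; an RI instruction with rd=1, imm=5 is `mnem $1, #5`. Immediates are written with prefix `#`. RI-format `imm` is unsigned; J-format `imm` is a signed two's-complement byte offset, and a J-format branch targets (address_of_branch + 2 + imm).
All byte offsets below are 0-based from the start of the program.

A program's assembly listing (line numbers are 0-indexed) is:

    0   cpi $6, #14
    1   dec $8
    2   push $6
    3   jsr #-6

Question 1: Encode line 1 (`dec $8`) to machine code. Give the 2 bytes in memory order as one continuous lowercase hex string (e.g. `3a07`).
0086

L1: dec op=0x21:6|rd=8:4|pad=0:6 ⇒ 0x8600 ⇒ little 00 86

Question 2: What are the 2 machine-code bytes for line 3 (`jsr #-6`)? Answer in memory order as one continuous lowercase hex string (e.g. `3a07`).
fa93

line 3 (jsr): pack op=0x24:6|imm=-6:10 = 0x93fa; little→ fa 93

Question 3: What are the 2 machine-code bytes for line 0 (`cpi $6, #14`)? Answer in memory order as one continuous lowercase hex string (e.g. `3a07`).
L0: cpi op=0x1d:6|rd=6:4|imm=14:6 ⇒ 0x758e ⇒ little 8e 75

8e75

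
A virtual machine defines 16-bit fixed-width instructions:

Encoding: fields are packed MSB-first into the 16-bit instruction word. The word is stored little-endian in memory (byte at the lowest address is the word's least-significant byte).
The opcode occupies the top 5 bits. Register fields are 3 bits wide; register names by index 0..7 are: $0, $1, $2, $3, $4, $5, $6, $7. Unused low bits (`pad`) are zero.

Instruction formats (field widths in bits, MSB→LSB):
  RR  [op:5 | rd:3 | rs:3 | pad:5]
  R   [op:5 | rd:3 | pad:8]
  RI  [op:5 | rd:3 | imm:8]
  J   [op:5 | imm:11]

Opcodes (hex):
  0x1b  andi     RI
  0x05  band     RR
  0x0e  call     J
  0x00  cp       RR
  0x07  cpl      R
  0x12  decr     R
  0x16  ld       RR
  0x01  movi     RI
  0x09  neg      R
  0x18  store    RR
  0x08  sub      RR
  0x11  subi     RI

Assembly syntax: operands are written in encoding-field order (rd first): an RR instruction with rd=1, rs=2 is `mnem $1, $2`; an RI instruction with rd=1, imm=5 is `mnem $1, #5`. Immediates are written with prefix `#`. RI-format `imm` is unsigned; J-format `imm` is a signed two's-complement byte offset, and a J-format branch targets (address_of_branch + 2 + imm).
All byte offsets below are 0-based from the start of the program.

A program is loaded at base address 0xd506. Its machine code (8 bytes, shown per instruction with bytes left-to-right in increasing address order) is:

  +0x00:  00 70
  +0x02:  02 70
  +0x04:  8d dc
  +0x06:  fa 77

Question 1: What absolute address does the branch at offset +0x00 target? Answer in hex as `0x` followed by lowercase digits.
0xd508

[00] 00 70 → 0x7000
  opcode bits[15:11]=0xe: call/J
  imm@[10:0]=0x0 ⇒ #0
  target = base 0xd506 + off 0x00 + 2 + imm 0 = 0xd508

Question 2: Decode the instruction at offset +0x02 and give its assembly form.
[02] 02 70 → 0x7002
  opcode bits[15:11]=0xe: call/J
  [10:0] imm=2 = #2

call #2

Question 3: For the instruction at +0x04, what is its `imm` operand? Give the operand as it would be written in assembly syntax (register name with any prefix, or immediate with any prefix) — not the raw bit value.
@+04  little-endian(8d dc) = 0xdc8d
  top 5b → 0x1b → andi [RI]
  [10:8] rd=4 = $4
  [7:0] imm=141 = #141

#141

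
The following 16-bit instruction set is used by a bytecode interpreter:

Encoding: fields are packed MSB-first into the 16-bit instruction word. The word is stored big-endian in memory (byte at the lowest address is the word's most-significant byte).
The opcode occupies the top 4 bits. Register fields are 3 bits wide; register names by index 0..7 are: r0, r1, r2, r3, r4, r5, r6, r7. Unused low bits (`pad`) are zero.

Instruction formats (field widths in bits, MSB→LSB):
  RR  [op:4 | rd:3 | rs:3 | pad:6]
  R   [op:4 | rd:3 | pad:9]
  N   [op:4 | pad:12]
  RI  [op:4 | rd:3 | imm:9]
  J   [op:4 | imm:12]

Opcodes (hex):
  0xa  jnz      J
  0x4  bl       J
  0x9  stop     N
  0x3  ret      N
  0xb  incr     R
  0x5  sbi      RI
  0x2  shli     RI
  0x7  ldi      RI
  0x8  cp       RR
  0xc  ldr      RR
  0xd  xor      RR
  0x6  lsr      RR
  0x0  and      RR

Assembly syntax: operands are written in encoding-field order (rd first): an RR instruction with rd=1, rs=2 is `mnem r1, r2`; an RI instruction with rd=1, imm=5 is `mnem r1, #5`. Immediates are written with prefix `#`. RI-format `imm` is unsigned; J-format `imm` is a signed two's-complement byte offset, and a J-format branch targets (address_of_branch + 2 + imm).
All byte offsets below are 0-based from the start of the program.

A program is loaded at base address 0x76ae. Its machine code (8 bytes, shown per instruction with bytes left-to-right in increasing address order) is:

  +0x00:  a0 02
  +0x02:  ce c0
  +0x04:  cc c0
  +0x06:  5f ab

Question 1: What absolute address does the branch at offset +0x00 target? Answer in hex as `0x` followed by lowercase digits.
off 0x00: read a0 02 as big → 0xa002
  opcode bits[15:12]=0xa: jnz/J
  imm@[11:0]=0x2 ⇒ #2
  target = base 0x76ae + off 0x00 + 2 + imm 2 = 0x76b2

0x76b2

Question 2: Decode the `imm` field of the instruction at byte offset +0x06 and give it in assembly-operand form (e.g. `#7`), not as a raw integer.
+0x06: 5f ab ⇒ word 0x5fab (big)
  op=0x5fab>>12=0x5 ⇒ sbi (RI)
  rd@[11:9]=0x7 ⇒ r7
  imm@[8:0]=0x1ab ⇒ #427

#427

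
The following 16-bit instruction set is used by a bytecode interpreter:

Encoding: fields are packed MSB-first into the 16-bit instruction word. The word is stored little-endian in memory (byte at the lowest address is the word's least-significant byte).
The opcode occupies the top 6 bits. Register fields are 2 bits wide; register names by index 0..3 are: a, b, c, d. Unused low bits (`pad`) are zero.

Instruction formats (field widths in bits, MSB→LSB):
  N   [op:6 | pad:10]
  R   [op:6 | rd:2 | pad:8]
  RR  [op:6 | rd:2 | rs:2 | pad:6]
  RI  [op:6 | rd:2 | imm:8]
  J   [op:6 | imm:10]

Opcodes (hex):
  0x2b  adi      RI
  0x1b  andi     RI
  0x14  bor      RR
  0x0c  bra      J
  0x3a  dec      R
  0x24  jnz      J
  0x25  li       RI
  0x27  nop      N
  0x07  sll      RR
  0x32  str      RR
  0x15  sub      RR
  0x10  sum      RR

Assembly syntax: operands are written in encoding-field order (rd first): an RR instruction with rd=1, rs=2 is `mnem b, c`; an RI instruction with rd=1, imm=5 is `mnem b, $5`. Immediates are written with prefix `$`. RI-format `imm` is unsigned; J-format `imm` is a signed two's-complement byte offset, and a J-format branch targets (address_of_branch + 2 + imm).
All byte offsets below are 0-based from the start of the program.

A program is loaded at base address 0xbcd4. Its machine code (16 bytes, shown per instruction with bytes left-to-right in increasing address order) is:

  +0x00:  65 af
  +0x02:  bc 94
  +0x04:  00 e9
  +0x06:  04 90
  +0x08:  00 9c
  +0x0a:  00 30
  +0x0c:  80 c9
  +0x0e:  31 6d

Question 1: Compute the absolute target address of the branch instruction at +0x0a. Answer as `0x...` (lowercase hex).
0xbce0

[0a] 00 30 → 0x3000
  op=0x3000>>10=0xc ⇒ bra (J)
  imm@[9:0]=0x0 ⇒ $0
  target = base 0xbcd4 + off 0x0a + 2 + imm 0 = 0xbce0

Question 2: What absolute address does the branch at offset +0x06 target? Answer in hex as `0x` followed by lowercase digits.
off 0x06: read 04 90 as little → 0x9004
  top 6b → 0x24 → jnz [J]
  imm@[9:0]=0x4 ⇒ $4
  target = base 0xbcd4 + off 0x06 + 2 + imm 4 = 0xbce0

0xbce0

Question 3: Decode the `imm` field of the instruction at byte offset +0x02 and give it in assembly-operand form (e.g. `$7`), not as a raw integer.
@+02  little-endian(bc 94) = 0x94bc
  opcode bits[15:10]=0x25: li/RI
  rd@[9:8]=0x0 ⇒ a
  imm@[7:0]=0xbc ⇒ $188

$188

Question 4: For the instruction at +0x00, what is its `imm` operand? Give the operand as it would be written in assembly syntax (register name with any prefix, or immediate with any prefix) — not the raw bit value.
off 0x00: read 65 af as little → 0xaf65
  top 6b → 0x2b → adi [RI]
  [9:8] rd=3 = d
  [7:0] imm=101 = $101

$101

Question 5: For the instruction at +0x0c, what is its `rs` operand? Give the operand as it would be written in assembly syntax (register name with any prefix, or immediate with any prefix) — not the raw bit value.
c

[0c] 80 c9 → 0xc980
  op=0xc980>>10=0x32 ⇒ str (RR)
  [9:8] rd=1 = b
  [7:6] rs=2 = c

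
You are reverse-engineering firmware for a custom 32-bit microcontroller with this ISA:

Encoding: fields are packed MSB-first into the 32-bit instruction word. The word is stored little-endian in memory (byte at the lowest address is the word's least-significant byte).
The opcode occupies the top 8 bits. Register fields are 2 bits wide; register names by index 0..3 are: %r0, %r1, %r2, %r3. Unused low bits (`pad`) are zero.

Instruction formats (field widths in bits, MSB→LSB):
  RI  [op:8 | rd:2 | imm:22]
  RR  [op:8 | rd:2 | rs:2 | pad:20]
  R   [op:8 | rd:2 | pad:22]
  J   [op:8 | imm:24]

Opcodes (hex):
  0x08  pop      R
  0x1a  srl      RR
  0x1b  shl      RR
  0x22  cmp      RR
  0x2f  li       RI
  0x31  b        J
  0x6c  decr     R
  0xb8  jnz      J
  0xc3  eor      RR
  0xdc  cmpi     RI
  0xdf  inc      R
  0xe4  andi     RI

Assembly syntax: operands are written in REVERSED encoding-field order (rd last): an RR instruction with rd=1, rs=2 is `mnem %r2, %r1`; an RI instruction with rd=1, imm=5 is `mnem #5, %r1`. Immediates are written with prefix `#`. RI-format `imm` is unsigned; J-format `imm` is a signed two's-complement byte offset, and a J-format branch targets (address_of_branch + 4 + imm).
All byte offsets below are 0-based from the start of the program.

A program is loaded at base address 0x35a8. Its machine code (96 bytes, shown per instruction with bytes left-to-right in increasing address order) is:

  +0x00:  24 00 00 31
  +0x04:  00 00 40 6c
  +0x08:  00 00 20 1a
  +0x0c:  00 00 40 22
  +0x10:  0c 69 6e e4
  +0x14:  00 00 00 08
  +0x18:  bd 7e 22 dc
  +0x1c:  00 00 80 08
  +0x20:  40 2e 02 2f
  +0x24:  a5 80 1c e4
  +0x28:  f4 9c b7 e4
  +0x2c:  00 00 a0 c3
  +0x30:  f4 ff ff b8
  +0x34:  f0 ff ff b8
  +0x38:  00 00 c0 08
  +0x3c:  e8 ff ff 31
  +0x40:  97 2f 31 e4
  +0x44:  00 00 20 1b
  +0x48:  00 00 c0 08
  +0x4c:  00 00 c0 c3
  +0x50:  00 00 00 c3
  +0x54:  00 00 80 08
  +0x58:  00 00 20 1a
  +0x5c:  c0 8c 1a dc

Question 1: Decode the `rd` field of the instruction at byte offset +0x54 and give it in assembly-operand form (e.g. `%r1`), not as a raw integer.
+0x54: 00 00 80 08 ⇒ word 0x08800000 (little)
  top 8b → 0x8 → pop [R]
  rd@[23:22]=0x2 ⇒ %r2

%r2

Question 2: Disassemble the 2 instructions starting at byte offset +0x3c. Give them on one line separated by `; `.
[3c] e8 ff ff 31 → 0x31ffffe8
  top 8b → 0x31 → b [J]
  imm: (w>>0)&0xffffff=0xffffe8 (s24→-24) → #-24
[40] 97 2f 31 e4 → 0xe4312f97
  top 8b → 0xe4 → andi [RI]
  rd: (w>>22)&0x3=0x0 → %r0
  imm: (w>>0)&0x3fffff=0x312f97 → #3223447

b #-24; andi #3223447, %r0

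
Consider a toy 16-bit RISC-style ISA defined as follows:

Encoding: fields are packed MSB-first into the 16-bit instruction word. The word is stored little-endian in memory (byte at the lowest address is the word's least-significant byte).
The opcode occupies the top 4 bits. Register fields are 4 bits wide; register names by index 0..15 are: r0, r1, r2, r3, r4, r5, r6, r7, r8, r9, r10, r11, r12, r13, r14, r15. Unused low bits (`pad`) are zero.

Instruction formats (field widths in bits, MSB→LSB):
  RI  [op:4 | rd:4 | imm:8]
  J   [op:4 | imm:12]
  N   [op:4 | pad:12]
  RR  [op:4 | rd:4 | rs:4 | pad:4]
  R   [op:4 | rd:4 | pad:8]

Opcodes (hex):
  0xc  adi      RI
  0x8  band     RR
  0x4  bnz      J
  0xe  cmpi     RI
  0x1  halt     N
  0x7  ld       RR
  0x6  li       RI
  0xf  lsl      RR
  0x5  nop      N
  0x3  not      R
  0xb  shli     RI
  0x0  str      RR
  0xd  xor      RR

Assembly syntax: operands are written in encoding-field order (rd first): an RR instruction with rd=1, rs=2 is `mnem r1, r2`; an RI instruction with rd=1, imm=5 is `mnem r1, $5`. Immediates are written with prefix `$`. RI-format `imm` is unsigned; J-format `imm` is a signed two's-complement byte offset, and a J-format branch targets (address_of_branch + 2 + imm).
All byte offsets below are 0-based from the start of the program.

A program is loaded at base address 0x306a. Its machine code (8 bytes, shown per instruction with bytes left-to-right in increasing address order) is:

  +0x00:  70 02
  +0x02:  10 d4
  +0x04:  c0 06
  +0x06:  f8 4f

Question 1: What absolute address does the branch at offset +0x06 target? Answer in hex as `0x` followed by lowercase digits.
0x306a

@+06  little-endian(f8 4f) = 0x4ff8
  top 4b → 0x4 → bnz [J]
  imm@[11:0]=0xff8 (s12→-8) ⇒ $-8
  target = base 0x306a + off 0x06 + 2 + imm -8 = 0x306a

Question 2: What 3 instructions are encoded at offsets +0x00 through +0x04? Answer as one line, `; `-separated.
[00] 70 02 → 0x0270
  opcode bits[15:12]=0x0: str/RR
  rd: (w>>8)&0xf=0x2 → r2
  rs: (w>>4)&0xf=0x7 → r7
[02] 10 d4 → 0xd410
  opcode bits[15:12]=0xd: xor/RR
  rd: (w>>8)&0xf=0x4 → r4
  rs: (w>>4)&0xf=0x1 → r1
[04] c0 06 → 0x06c0
  opcode bits[15:12]=0x0: str/RR
  rd: (w>>8)&0xf=0x6 → r6
  rs: (w>>4)&0xf=0xc → r12

str r2, r7; xor r4, r1; str r6, r12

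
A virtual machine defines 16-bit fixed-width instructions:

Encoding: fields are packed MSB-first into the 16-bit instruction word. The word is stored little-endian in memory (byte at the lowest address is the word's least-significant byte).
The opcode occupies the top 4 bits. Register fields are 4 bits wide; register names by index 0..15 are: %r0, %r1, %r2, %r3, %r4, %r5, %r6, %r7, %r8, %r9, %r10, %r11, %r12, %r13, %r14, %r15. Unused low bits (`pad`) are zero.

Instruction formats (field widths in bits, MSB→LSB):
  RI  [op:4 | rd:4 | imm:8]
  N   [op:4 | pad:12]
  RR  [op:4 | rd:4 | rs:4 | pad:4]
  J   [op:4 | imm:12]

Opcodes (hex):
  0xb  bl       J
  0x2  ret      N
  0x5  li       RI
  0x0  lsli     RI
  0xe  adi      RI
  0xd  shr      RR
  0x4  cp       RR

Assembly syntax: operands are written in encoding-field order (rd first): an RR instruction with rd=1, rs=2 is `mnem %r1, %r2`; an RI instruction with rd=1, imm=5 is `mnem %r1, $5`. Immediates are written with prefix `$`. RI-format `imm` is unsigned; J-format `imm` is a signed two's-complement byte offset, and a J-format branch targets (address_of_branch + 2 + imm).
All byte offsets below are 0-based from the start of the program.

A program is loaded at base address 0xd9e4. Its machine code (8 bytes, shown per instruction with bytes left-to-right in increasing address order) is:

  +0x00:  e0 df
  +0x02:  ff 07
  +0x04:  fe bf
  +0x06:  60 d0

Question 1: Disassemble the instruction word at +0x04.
bl $-2

+0x04: fe bf ⇒ word 0xbffe (little)
  opcode bits[15:12]=0xb: bl/J
  imm: (w>>0)&0xfff=0xffe (s12→-2) → $-2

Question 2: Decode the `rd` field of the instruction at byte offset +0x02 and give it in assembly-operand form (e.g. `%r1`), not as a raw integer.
off 0x02: read ff 07 as little → 0x07ff
  op=0x07ff>>12=0x0 ⇒ lsli (RI)
  rd@[11:8]=0x7 ⇒ %r7
  imm@[7:0]=0xff ⇒ $255

%r7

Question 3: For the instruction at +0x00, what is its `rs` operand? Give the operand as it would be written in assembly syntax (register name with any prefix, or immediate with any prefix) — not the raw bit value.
%r14

[00] e0 df → 0xdfe0
  opcode bits[15:12]=0xd: shr/RR
  [11:8] rd=15 = %r15
  [7:4] rs=14 = %r14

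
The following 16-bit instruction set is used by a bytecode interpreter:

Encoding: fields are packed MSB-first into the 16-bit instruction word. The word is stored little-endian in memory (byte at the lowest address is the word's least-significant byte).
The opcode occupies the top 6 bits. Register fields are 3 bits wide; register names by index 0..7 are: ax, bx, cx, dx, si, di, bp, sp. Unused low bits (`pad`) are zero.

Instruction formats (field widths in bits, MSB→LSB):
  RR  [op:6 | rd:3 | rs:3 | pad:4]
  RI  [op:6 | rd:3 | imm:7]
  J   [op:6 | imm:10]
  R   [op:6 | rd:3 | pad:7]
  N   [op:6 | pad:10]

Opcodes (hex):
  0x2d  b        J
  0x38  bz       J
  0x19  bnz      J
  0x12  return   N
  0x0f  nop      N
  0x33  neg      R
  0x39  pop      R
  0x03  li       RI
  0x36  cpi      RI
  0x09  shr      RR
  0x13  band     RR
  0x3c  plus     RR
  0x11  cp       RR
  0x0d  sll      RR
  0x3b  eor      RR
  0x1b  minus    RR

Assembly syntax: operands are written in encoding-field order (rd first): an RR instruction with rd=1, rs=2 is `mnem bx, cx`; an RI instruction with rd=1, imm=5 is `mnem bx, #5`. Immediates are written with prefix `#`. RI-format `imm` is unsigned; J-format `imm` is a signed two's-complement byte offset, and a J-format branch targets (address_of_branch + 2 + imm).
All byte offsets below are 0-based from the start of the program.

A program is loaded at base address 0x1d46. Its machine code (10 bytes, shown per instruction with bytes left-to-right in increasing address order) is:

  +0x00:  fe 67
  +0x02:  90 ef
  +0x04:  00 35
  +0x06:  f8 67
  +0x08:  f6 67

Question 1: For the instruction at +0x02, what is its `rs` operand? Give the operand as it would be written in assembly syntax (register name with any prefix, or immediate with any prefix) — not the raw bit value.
@+02  little-endian(90 ef) = 0xef90
  op=0xef90>>10=0x3b ⇒ eor (RR)
  rd: (w>>7)&0x7=0x7 → sp
  rs: (w>>4)&0x7=0x1 → bx

bx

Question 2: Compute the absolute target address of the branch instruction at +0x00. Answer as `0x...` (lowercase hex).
+0x00: fe 67 ⇒ word 0x67fe (little)
  top 6b → 0x19 → bnz [J]
  [9:0] imm=1022 (s10→-2) = #-2
  target = base 0x1d46 + off 0x00 + 2 + imm -2 = 0x1d46

0x1d46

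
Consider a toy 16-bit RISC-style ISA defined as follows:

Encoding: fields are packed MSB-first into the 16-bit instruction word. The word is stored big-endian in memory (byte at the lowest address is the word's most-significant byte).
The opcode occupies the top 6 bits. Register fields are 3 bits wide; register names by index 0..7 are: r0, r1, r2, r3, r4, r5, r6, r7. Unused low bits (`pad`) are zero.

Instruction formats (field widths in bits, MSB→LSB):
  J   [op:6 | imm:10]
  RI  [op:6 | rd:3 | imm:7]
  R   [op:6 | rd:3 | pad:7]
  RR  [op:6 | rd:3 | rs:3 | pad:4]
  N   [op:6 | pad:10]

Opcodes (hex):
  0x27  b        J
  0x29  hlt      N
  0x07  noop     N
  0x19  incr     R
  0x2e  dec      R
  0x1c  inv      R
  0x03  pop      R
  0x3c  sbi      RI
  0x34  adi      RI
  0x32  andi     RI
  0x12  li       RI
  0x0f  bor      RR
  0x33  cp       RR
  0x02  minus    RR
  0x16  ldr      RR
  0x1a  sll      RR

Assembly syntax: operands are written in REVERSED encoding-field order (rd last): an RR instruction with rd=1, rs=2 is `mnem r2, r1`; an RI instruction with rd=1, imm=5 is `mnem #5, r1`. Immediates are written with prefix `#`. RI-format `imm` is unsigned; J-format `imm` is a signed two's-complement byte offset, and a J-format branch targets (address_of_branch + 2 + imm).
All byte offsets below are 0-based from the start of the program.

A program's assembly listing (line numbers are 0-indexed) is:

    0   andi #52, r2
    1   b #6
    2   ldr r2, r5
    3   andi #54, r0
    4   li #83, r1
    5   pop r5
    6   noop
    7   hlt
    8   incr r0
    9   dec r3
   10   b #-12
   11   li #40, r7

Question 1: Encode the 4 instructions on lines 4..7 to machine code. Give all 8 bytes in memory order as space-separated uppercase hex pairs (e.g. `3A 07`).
48 D3 0E 80 1C 00 A4 00

4. li fields op=0x12:6|rd=1:3|imm=83:7 → word 48d3h → 48 d3
5. pop fields op=0x3:6|rd=5:3|pad=0:7 → word 0e80h → 0e 80
6. noop fields op=0x7:6|pad=0:10 → word 1c00h → 1c 00
7. hlt fields op=0x29:6|pad=0:10 → word a400h → a4 00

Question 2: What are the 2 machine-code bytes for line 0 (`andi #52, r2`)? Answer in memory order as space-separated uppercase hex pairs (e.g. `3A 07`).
C9 34

line 0 (andi): pack op=0x32:6|rd=2:3|imm=52:7 = 0xc934; big→ c9 34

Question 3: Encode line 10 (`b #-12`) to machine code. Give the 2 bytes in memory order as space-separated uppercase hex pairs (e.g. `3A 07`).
line 10 (b): pack op=0x27:6|imm=-12:10 = 0x9ff4; big→ 9f f4

9F F4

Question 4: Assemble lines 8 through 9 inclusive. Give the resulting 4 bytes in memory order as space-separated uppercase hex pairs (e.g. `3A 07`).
line 8 (incr): pack op=0x19:6|rd=0:3|pad=0:7 = 0x6400; big→ 64 00
line 9 (dec): pack op=0x2e:6|rd=3:3|pad=0:7 = 0xb980; big→ b9 80

64 00 B9 80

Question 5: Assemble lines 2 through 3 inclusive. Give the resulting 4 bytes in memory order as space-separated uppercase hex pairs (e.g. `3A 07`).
5A A0 C8 36

L2: ldr op=0x16:6|rd=5:3|rs=2:3|pad=0:4 ⇒ 0x5aa0 ⇒ big 5a a0
L3: andi op=0x32:6|rd=0:3|imm=54:7 ⇒ 0xc836 ⇒ big c8 36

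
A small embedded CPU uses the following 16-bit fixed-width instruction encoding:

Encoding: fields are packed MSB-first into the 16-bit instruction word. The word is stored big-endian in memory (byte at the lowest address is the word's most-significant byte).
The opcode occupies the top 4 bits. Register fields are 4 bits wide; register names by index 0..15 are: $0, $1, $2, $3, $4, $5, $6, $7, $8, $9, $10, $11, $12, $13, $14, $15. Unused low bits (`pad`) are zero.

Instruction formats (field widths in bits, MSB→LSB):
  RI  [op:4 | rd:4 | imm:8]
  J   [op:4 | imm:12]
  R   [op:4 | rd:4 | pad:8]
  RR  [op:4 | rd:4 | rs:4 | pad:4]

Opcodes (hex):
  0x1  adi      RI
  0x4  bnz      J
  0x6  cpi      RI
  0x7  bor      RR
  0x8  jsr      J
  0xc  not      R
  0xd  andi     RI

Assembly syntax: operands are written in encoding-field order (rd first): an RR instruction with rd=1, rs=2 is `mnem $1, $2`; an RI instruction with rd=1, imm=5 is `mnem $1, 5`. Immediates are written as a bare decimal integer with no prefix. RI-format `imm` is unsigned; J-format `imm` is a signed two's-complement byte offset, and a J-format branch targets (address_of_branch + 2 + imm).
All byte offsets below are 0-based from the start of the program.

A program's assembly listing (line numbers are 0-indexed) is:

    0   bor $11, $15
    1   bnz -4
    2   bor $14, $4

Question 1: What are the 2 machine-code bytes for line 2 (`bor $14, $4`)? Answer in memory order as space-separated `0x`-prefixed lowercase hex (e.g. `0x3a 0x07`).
2. bor fields op=0x7:4|rd=14:4|rs=4:4|pad=0:4 → word 7e40h → 7e 40

0x7e 0x40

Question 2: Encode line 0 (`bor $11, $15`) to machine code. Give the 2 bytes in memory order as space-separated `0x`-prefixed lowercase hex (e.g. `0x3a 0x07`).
0x7b 0xf0

L0: bor op=0x7:4|rd=11:4|rs=15:4|pad=0:4 ⇒ 0x7bf0 ⇒ big 7b f0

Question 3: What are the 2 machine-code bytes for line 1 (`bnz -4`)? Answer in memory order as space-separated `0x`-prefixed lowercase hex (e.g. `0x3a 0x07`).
0x4f 0xfc

line 1 (bnz): pack op=0x4:4|imm=-4:12 = 0x4ffc; big→ 4f fc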